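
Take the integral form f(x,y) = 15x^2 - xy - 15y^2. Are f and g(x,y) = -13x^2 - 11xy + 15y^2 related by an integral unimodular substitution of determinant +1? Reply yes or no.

D₁ = 901, D₂ = 901
river cycle of f (length 6): (-15, 1, 15), (15, 29, -1), (-1, 29, 15), (15, 1, -15), (-15, 29, 1), (1, 29, -15)
river cycle of g (length 14): (15, 11, -13), (-13, 15, 13), (13, 11, -15), (-15, 19, 9), (9, 17, -17), (-17, 17, 9), (9, 19, -15), (-15, 11, 13), (13, 15, -13), (-13, 11, 15), … (4 more)
cycles differ ⇒ inequivalent

no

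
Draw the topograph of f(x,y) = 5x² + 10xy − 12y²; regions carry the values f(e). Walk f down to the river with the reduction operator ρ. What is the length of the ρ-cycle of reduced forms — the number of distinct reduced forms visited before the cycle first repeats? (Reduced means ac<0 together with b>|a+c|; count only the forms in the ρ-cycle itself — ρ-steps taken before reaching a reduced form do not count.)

D = 340, ⌊√D⌋ = 18
river: ρ → (-12,14,3)
river: ρ → (3,16,-7)
river: ρ → (-7,12,7)
river: ρ → (7,16,-3)
river: ρ → (-3,14,12)
river: ρ → (12,10,-5)
river: ρ → (-5,10,12)
river: ρ → (12,14,-3)
river: ρ → (-3,16,7)
river: ρ → (7,12,-7)
river: ρ → (-7,16,3)
river: ρ → (3,14,-12)
river: ρ → (-12,10,5)
river: ρ → (5,10,-12)
ρ-cycle length = 14 (tail of 0 descent steps not counted)

14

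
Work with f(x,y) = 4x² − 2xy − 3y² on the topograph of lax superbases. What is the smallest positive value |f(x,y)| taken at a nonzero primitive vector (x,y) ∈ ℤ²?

descent: ρ → (-3,2,4)  [lands on river]
river: ρ → (4,6,-1)
river: ρ → (-1,6,4)
river: ρ → (4,2,-3)
river: ρ → (-3,4,3)
river: ρ → (3,2,-4)
river: ρ → (-4,6,1)
river: ρ → (1,6,-4)
river: ρ → (-4,2,3)
river: ρ → (3,4,-3)
closes: descent 1, river 10
min |a| on river = 1

1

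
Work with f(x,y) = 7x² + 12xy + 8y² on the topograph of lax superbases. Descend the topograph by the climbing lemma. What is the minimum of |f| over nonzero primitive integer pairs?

translate: b→-2 (≡12 mod 14), so (7,12,8)→(7,-2,3)
flip: (7,-2,3)→(3,2,7)
reduced (well bottom): (3,2,7) with a≤c, −a<b≤a
well minimum = a = 3

3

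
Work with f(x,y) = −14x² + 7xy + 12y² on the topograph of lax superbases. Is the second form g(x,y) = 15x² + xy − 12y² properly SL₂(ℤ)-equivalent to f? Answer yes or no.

D₁ = 721, D₂ = 721
river cycle of f (length 36): (12, 17, -9), (-9, 19, 10), (10, 21, -7), (-7, 21, 10), (10, 19, -9), (-9, 17, 12), (12, 7, -14), (-14, 21, 5), (5, 19, -18), (-18, 17, 6), … (26 more)
river cycle of g (length 36): (-12, 23, 4), (4, 25, -6), (-6, 23, 8), (8, 25, -3), (-3, 23, 16), (16, 9, -10), (-10, 11, 15), (15, 19, -6), (-6, 17, 18), (18, 19, -5), … (26 more)
cycles differ ⇒ inequivalent

no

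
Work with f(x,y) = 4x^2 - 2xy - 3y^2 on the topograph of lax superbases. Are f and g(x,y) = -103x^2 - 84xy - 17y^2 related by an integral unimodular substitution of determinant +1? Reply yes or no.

D₁ = 52, D₂ = 52
river cycle of f (length 10): (-3, 2, 4), (4, 6, -1), (-1, 6, 4), (4, 2, -3), (-3, 4, 3), (3, 2, -4), (-4, 6, 1), (1, 6, -4), (-4, 2, 3), (3, 4, -3)
river cycle of g (length 10): (-3, 2, 4), (4, 6, -1), (-1, 6, 4), (4, 2, -3), (-3, 4, 3), (3, 2, -4), (-4, 6, 1), (1, 6, -4), (-4, 2, 3), (3, 4, -3)
cycles coincide ⇒ equivalent

yes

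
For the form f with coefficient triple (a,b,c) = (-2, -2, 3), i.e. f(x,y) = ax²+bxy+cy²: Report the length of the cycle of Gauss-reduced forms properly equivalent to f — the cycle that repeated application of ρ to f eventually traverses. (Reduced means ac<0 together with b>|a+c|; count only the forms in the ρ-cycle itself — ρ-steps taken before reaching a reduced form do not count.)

D = 28, ⌊√D⌋ = 5
descent: ρ → (3,2,-2)  [lands on river]
river: ρ → (-2,2,3)
river: ρ → (3,4,-1)
river: ρ → (-1,4,3)
ρ-cycle length = 4 (tail of 1 descent step not counted)

4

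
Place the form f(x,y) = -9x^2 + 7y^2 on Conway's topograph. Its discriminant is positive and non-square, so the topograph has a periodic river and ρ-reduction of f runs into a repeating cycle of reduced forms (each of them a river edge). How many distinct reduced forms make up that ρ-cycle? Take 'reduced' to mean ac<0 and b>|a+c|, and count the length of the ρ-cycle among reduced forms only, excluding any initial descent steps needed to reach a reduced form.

D = 252, ⌊√D⌋ = 15
descent: ρ → (7,14,-2)  [lands on river]
river: ρ → (-2,14,7)
ρ-cycle length = 2 (tail of 1 descent step not counted)

2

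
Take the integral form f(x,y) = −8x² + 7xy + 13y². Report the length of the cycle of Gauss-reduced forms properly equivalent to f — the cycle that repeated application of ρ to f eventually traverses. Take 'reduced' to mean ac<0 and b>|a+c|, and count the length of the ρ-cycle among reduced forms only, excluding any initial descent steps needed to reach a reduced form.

D = 465, ⌊√D⌋ = 21
river: ρ → (13,19,-2)
river: ρ → (-2,21,3)
river: ρ → (3,21,-2)
river: ρ → (-2,19,13)
river: ρ → (13,7,-8)
river: ρ → (-8,9,12)
river: ρ → (12,15,-5)
river: ρ → (-5,15,12)
river: ρ → (12,9,-8)
river: ρ → (-8,7,13)
ρ-cycle length = 10 (tail of 0 descent steps not counted)

10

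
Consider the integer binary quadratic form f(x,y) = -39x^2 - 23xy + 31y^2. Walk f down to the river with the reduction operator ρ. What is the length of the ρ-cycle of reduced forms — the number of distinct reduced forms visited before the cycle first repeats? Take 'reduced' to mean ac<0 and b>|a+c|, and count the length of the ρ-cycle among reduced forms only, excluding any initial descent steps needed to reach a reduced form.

D = 5365, ⌊√D⌋ = 73
descent: ρ → (31,23,-39)  [lands on river]
river: ρ → (-39,55,15)
river: ρ → (15,65,-19)
river: ρ → (-19,49,39)
river: ρ → (39,29,-29)
river: ρ → (-29,29,39)
river: ρ → (39,49,-19)
river: ρ → (-19,65,15)
river: ρ → (15,55,-39)
river: ρ → (-39,23,31)
river: ρ → (31,39,-31)
river: ρ → (-31,23,39)
river: ρ → (39,55,-15)
river: ρ → (-15,65,19)
river: ρ → (19,49,-39)
river: ρ → (-39,29,29)
river: ρ → (29,29,-39)
river: ρ → (-39,49,19)
river: ρ → (19,65,-15)
river: ρ → (-15,55,39)
river: ρ → (39,23,-31)
river: ρ → (-31,39,31)
ρ-cycle length = 22 (tail of 1 descent step not counted)

22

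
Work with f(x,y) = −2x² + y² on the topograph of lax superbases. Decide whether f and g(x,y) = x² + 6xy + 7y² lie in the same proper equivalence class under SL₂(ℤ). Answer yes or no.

D₁ = 8, D₂ = 8
river cycle of f (length 2): (1, 2, -1), (-1, 2, 1)
river cycle of g (length 2): (1, 2, -1), (-1, 2, 1)
cycles coincide ⇒ equivalent

yes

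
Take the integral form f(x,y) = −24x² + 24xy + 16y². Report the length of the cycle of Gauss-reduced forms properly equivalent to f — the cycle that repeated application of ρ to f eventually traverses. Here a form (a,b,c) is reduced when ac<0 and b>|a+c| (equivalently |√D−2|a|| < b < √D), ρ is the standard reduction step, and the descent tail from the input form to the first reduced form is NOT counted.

D = 2112, ⌊√D⌋ = 45
river: ρ → (16,40,-8)
river: ρ → (-8,40,16)
river: ρ → (16,24,-24)
river: ρ → (-24,24,16)
ρ-cycle length = 4 (tail of 0 descent steps not counted)

4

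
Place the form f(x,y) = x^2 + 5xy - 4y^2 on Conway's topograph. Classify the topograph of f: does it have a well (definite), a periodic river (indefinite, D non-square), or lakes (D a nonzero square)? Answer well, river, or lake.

D = b²−4ac = 5² − 4·1·(-4) = 41
D > 0 non-square ⇒ indefinite ⇒ periodic river

river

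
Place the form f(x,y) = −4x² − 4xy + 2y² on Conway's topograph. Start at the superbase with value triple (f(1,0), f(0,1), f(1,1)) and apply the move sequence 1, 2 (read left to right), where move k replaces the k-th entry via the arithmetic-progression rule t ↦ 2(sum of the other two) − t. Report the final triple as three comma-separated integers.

start (-4,2,-6) = (f(1,0),f(0,1),f(1,1))
replace slot 1: 2·(2+(-6)) − (-4) = -4 → (-4,2,-6)
replace slot 2: 2·((-4)+(-6)) − 2 = -22 → (-4,-22,-6)

-4,-22,-6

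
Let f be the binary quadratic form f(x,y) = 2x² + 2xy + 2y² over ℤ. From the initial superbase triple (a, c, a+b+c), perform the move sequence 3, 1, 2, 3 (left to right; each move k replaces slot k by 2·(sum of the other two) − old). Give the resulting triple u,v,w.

start (2,2,6) = (f(1,0),f(0,1),f(1,1))
replace slot 3: 2·(2+2) − 6 = 2 → (2,2,2)
replace slot 1: 2·(2+2) − 2 = 6 → (6,2,2)
replace slot 2: 2·(6+2) − 2 = 14 → (6,14,2)
replace slot 3: 2·(6+14) − 2 = 38 → (6,14,38)

6,14,38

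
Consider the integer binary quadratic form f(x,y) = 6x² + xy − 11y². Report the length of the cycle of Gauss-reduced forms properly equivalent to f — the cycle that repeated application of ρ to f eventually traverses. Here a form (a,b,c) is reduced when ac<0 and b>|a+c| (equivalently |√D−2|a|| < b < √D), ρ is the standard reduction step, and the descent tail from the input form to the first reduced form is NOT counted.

D = 265, ⌊√D⌋ = 16
descent: ρ → (-11,-1,6)
descent: ρ → (6,13,-4)  [lands on river]
river: ρ → (-4,11,9)
river: ρ → (9,7,-6)
river: ρ → (-6,5,10)
river: ρ → (10,15,-1)
river: ρ → (-1,15,10)
river: ρ → (10,5,-6)
river: ρ → (-6,7,9)
river: ρ → (9,11,-4)
river: ρ → (-4,13,6)
river: ρ → (6,11,-6)
river: ρ → (-6,13,4)
river: ρ → (4,11,-9)
river: ρ → (-9,7,6)
river: ρ → (6,5,-10)
river: ρ → (-10,15,1)
river: ρ → (1,15,-10)
river: ρ → (-10,5,6)
river: ρ → (6,7,-9)
river: ρ → (-9,11,4)
river: ρ → (4,13,-6)
river: ρ → (-6,11,6)
ρ-cycle length = 22 (tail of 2 descent steps not counted)

22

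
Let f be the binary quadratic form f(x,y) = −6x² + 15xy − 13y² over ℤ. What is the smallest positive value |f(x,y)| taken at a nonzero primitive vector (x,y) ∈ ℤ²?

translate: b→-3 (≡-15 mod 12), so (6,-15,13)→(6,-3,4)
flip: (6,-3,4)→(4,3,6)
reduced (well bottom): (4,3,6) with a≤c, −a<b≤a
well minimum |f| = |-4| = 4 (negative-definite)

4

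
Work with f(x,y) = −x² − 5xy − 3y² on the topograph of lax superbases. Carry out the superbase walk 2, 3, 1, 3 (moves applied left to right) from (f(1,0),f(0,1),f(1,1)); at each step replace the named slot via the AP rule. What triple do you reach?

start (-1,-3,-9) = (f(1,0),f(0,1),f(1,1))
replace slot 2: 2·((-1)+(-9)) − (-3) = -17 → (-1,-17,-9)
replace slot 3: 2·((-1)+(-17)) − (-9) = -27 → (-1,-17,-27)
replace slot 1: 2·((-17)+(-27)) − (-1) = -87 → (-87,-17,-27)
replace slot 3: 2·((-87)+(-17)) − (-27) = -181 → (-87,-17,-181)

-87,-17,-181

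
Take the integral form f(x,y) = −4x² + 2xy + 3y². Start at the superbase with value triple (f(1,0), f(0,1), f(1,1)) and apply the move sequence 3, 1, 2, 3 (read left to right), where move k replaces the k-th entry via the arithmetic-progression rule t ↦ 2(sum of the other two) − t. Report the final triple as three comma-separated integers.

start (-4,3,1) = (f(1,0),f(0,1),f(1,1))
replace slot 3: 2·((-4)+3) − 1 = -3 → (-4,3,-3)
replace slot 1: 2·(3+(-3)) − (-4) = 4 → (4,3,-3)
replace slot 2: 2·(4+(-3)) − 3 = -1 → (4,-1,-3)
replace slot 3: 2·(4+(-1)) − (-3) = 9 → (4,-1,9)

4,-1,9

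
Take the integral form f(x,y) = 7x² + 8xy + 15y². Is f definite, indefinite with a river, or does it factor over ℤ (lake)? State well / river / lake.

D = b²−4ac = 8² − 4·7·15 = -356
D < 0 ⇒ definite ⇒ every region one sign ⇒ single well

well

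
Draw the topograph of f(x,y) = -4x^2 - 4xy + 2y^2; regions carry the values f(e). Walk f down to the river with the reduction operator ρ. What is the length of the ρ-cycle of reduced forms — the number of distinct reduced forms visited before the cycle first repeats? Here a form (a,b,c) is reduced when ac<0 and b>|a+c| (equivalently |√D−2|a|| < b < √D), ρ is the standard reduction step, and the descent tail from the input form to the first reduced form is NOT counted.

D = 48, ⌊√D⌋ = 6
descent: ρ → (2,4,-4)  [lands on river]
river: ρ → (-4,4,2)
ρ-cycle length = 2 (tail of 1 descent step not counted)

2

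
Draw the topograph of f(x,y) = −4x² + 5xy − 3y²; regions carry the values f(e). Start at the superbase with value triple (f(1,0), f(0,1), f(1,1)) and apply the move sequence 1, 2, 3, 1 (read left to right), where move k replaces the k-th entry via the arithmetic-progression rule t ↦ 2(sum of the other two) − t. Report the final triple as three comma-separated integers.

start (-4,-3,-2) = (f(1,0),f(0,1),f(1,1))
replace slot 1: 2·((-3)+(-2)) − (-4) = -6 → (-6,-3,-2)
replace slot 2: 2·((-6)+(-2)) − (-3) = -13 → (-6,-13,-2)
replace slot 3: 2·((-6)+(-13)) − (-2) = -36 → (-6,-13,-36)
replace slot 1: 2·((-13)+(-36)) − (-6) = -92 → (-92,-13,-36)

-92,-13,-36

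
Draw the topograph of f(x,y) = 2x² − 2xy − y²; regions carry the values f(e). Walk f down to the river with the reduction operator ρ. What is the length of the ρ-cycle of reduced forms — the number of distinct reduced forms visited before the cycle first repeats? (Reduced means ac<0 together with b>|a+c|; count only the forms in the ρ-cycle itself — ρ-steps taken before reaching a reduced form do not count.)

D = 12, ⌊√D⌋ = 3
descent: ρ → (-1,2,2)  [lands on river]
river: ρ → (2,2,-1)
ρ-cycle length = 2 (tail of 1 descent step not counted)

2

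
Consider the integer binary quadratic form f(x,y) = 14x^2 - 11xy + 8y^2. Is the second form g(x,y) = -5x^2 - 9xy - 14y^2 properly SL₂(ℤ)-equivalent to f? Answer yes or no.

D₁ = -327, D₂ = -199
discriminants differ ⇒ not SL₂(ℤ)-equivalent

no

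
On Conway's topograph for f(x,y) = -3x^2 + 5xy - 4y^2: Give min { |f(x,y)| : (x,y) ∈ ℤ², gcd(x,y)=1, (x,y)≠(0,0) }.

translate: b→1 (≡-5 mod 6), so (3,-5,4)→(3,1,2)
flip: (3,1,2)→(2,-1,3)
reduced (well bottom): (2,-1,3) with a≤c, −a<b≤a
well minimum |f| = |-2| = 2 (negative-definite)

2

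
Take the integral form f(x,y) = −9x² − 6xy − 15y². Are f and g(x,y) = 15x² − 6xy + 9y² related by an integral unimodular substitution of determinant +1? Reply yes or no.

D₁ = -504, D₂ = -504
f is negative-definite; reduce −f:
−f: reduced (well bottom): (9,6,15) with a≤c, −a<b≤a
flip sign back: reduced form of f is (-9,-6,-15)
g: flip: (15,-6,9)→(9,6,15)
g: reduced (well bottom): (9,6,15) with a≤c, −a<b≤a
reduced forms (-9, -6, -15) vs (9, 6, 15) ⇒ inequivalent

no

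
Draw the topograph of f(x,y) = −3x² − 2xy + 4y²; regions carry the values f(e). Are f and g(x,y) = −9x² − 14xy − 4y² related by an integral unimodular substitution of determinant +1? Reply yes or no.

D₁ = 52, D₂ = 52
river cycle of f (length 10): (4, 2, -3), (-3, 4, 3), (3, 2, -4), (-4, 6, 1), (1, 6, -4), (-4, 2, 3), (3, 4, -3), (-3, 2, 4), (4, 6, -1), (-1, 6, 4)
river cycle of g (length 10): (-4, 6, 1), (1, 6, -4), (-4, 2, 3), (3, 4, -3), (-3, 2, 4), (4, 6, -1), (-1, 6, 4), (4, 2, -3), (-3, 4, 3), (3, 2, -4)
cycles coincide ⇒ equivalent

yes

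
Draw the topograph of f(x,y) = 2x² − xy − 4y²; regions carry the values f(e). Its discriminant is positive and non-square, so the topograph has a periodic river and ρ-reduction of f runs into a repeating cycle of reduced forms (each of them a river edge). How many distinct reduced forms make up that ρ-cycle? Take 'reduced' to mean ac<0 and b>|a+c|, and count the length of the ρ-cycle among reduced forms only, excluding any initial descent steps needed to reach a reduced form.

D = 33, ⌊√D⌋ = 5
descent: ρ → (-4,1,2)
descent: ρ → (2,3,-3)  [lands on river]
river: ρ → (-3,3,2)
river: ρ → (2,5,-1)
river: ρ → (-1,5,2)
ρ-cycle length = 4 (tail of 2 descent steps not counted)

4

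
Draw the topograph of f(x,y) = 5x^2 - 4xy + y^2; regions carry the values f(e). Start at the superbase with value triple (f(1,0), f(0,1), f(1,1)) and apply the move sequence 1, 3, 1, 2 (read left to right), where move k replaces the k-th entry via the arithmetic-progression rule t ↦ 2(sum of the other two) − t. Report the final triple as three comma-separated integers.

start (5,1,2) = (f(1,0),f(0,1),f(1,1))
replace slot 1: 2·(1+2) − 5 = 1 → (1,1,2)
replace slot 3: 2·(1+1) − 2 = 2 → (1,1,2)
replace slot 1: 2·(1+2) − 1 = 5 → (5,1,2)
replace slot 2: 2·(5+2) − 1 = 13 → (5,13,2)

5,13,2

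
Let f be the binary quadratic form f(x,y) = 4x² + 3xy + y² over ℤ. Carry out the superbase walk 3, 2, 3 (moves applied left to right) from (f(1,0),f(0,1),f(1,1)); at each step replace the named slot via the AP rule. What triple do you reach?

start (4,1,8) = (f(1,0),f(0,1),f(1,1))
replace slot 3: 2·(4+1) − 8 = 2 → (4,1,2)
replace slot 2: 2·(4+2) − 1 = 11 → (4,11,2)
replace slot 3: 2·(4+11) − 2 = 28 → (4,11,28)

4,11,28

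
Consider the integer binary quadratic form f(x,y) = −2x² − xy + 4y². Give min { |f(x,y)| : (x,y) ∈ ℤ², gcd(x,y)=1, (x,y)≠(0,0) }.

descent: ρ → (4,1,-2)
descent: ρ → (-2,3,3)  [lands on river]
river: ρ → (3,3,-2)
river: ρ → (-2,5,1)
river: ρ → (1,5,-2)
closes: descent 2, river 4
min |a| on river = 1

1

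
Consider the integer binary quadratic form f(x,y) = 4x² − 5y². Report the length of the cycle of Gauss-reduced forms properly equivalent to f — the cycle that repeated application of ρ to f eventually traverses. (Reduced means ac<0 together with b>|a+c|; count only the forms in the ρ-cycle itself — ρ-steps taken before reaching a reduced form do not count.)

D = 80, ⌊√D⌋ = 8
descent: ρ → (-5,0,4)
descent: ρ → (4,8,-1)  [lands on river]
river: ρ → (-1,8,4)
ρ-cycle length = 2 (tail of 2 descent steps not counted)

2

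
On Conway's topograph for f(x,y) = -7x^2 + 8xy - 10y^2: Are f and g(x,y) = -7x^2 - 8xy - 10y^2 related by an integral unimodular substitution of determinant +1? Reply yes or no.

D₁ = -216, D₂ = -216
f is negative-definite; reduce −f:
−f: translate: b→6 (≡-8 mod 14), so (7,-8,10)→(7,6,9)
−f: reduced (well bottom): (7,6,9) with a≤c, −a<b≤a
flip sign back: reduced form of f is (-7,-6,-9)
g is negative-definite; reduce −g:
−g: translate: b→-6 (≡8 mod 14), so (7,8,10)→(7,-6,9)
−g: reduced (well bottom): (7,-6,9) with a≤c, −a<b≤a
flip sign back: reduced form of g is (-7,6,-9)
reduced forms (-7, -6, -9) vs (-7, 6, -9) ⇒ inequivalent

no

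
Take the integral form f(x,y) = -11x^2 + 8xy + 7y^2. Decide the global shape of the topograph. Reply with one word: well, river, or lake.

D = b²−4ac = 8² − 4·(-11)·7 = 372
D > 0 non-square ⇒ indefinite ⇒ periodic river

river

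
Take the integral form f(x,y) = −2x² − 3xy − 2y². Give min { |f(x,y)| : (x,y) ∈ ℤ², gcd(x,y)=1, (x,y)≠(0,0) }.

translate: b→-1 (≡3 mod 4), so (2,3,2)→(2,-1,1)
flip: (2,-1,1)→(1,1,2)
reduced (well bottom): (1,1,2) with a≤c, −a<b≤a
well minimum |f| = |-1| = 1 (negative-definite)

1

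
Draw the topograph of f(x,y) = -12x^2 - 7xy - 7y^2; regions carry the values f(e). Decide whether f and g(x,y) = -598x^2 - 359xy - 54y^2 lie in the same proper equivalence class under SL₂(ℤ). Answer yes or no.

D₁ = -287, D₂ = -287
f is negative-definite; reduce −f:
−f: flip: (12,7,7)→(7,-7,12)
−f: translate: b→7 (≡-7 mod 14), so (7,-7,12)→(7,7,12)
−f: reduced (well bottom): (7,7,12) with a≤c, −a<b≤a
flip sign back: reduced form of f is (-7,-7,-12)
g is negative-definite; reduce −g:
−g: flip: (598,359,54)→(54,-359,598)
−g: translate: b→-35 (≡-359 mod 108), so (54,-359,598)→(54,-35,7)
−g: flip: (54,-35,7)→(7,35,54)
−g: translate: b→7 (≡35 mod 14), so (7,35,54)→(7,7,12)
−g: reduced (well bottom): (7,7,12) with a≤c, −a<b≤a
flip sign back: reduced form of g is (-7,-7,-12)
reduced forms (-7, -7, -12) vs (-7, -7, -12) ⇒ equivalent

yes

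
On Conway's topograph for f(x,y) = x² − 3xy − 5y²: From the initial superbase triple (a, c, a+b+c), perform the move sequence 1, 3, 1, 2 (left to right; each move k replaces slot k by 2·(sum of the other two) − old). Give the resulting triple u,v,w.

start (1,-5,-7) = (f(1,0),f(0,1),f(1,1))
replace slot 1: 2·((-5)+(-7)) − 1 = -25 → (-25,-5,-7)
replace slot 3: 2·((-25)+(-5)) − (-7) = -53 → (-25,-5,-53)
replace slot 1: 2·((-5)+(-53)) − (-25) = -91 → (-91,-5,-53)
replace slot 2: 2·((-91)+(-53)) − (-5) = -283 → (-91,-283,-53)

-91,-283,-53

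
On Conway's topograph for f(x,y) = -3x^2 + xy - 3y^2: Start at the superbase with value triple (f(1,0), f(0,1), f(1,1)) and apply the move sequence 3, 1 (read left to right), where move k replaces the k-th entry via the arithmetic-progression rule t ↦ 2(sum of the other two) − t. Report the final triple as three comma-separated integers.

start (-3,-3,-5) = (f(1,0),f(0,1),f(1,1))
replace slot 3: 2·((-3)+(-3)) − (-5) = -7 → (-3,-3,-7)
replace slot 1: 2·((-3)+(-7)) − (-3) = -17 → (-17,-3,-7)

-17,-3,-7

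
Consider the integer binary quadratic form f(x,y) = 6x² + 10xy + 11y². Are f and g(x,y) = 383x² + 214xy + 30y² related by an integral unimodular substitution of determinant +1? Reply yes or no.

D₁ = -164, D₂ = -164
f: translate: b→-2 (≡10 mod 12), so (6,10,11)→(6,-2,7)
f: reduced (well bottom): (6,-2,7) with a≤c, −a<b≤a
g: flip: (383,214,30)→(30,-214,383)
g: translate: b→26 (≡-214 mod 60), so (30,-214,383)→(30,26,7)
g: flip: (30,26,7)→(7,-26,30)
g: translate: b→2 (≡-26 mod 14), so (7,-26,30)→(7,2,6)
g: flip: (7,2,6)→(6,-2,7)
g: reduced (well bottom): (6,-2,7) with a≤c, −a<b≤a
reduced forms (6, -2, 7) vs (6, -2, 7) ⇒ equivalent

yes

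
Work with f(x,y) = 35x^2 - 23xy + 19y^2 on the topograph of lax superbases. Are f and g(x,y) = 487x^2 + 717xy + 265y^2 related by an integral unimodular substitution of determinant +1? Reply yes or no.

D₁ = -2131, D₂ = -2131
f: flip: (35,-23,19)→(19,23,35)
f: translate: b→-15 (≡23 mod 38), so (19,23,35)→(19,-15,31)
f: reduced (well bottom): (19,-15,31) with a≤c, −a<b≤a
g: translate: b→-257 (≡717 mod 974), so (487,717,265)→(487,-257,35)
g: flip: (487,-257,35)→(35,257,487)
g: translate: b→-23 (≡257 mod 70), so (35,257,487)→(35,-23,19)
g: flip: (35,-23,19)→(19,23,35)
g: translate: b→-15 (≡23 mod 38), so (19,23,35)→(19,-15,31)
g: reduced (well bottom): (19,-15,31) with a≤c, −a<b≤a
reduced forms (19, -15, 31) vs (19, -15, 31) ⇒ equivalent

yes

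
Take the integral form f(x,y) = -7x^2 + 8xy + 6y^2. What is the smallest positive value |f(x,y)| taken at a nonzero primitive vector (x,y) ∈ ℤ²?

river: ρ → (6,4,-9)
river: ρ → (-9,14,1)
river: ρ → (1,14,-9)
river: ρ → (-9,4,6)
river: ρ → (6,8,-7)
river: ρ → (-7,6,7)
river: ρ → (7,8,-6)
river: ρ → (-6,4,9)
river: ρ → (9,14,-1)
river: ρ → (-1,14,9)
river: ρ → (9,4,-6)
river: ρ → (-6,8,7)
river: ρ → (7,6,-7)
river: ρ → (-7,8,6)
closes: descent 0, river 14
min |a| on river = 1

1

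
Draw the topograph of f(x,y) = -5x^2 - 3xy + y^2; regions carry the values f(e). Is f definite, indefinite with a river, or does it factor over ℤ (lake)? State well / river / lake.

D = b²−4ac = (-3)² − 4·(-5)·1 = 29
D > 0 non-square ⇒ indefinite ⇒ periodic river

river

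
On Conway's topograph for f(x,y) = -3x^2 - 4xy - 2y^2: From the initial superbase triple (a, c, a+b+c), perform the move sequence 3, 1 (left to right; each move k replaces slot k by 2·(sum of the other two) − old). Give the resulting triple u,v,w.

start (-3,-2,-9) = (f(1,0),f(0,1),f(1,1))
replace slot 3: 2·((-3)+(-2)) − (-9) = -1 → (-3,-2,-1)
replace slot 1: 2·((-2)+(-1)) − (-3) = -3 → (-3,-2,-1)

-3,-2,-1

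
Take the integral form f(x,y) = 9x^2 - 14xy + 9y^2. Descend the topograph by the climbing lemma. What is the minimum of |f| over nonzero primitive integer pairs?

translate: b→4 (≡-14 mod 18), so (9,-14,9)→(9,4,4)
flip: (9,4,4)→(4,-4,9)
translate: b→4 (≡-4 mod 8), so (4,-4,9)→(4,4,9)
reduced (well bottom): (4,4,9) with a≤c, −a<b≤a
well minimum = a = 4

4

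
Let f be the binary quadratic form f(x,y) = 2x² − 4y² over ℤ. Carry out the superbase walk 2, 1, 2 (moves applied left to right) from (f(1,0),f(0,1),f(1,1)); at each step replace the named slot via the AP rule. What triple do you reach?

start (2,-4,-2) = (f(1,0),f(0,1),f(1,1))
replace slot 2: 2·(2+(-2)) − (-4) = 4 → (2,4,-2)
replace slot 1: 2·(4+(-2)) − 2 = 2 → (2,4,-2)
replace slot 2: 2·(2+(-2)) − 4 = -4 → (2,-4,-2)

2,-4,-2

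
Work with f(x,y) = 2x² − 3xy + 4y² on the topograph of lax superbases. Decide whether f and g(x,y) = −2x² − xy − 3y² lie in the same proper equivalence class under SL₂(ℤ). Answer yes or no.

D₁ = -23, D₂ = -23
f: translate: b→1 (≡-3 mod 4), so (2,-3,4)→(2,1,3)
f: reduced (well bottom): (2,1,3) with a≤c, −a<b≤a
g is negative-definite; reduce −g:
−g: reduced (well bottom): (2,1,3) with a≤c, −a<b≤a
flip sign back: reduced form of g is (-2,-1,-3)
reduced forms (2, 1, 3) vs (-2, -1, -3) ⇒ inequivalent

no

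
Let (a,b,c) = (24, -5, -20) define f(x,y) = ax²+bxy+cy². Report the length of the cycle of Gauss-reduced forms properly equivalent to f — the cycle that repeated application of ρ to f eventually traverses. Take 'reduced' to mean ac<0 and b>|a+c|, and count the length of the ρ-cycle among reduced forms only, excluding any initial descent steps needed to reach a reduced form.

D = 1945, ⌊√D⌋ = 44
descent: ρ → (-20,5,24)  [lands on river]
river: ρ → (24,43,-1)
river: ρ → (-1,43,24)
river: ρ → (24,5,-20)
river: ρ → (-20,35,9)
river: ρ → (9,37,-16)
river: ρ → (-16,27,19)
river: ρ → (19,11,-24)
river: ρ → (-24,37,6)
river: ρ → (6,35,-30)
river: ρ → (-30,25,11)
river: ρ → (11,41,-6)
river: ρ → (-6,43,4)
river: ρ → (4,37,-36)
river: ρ → (-36,35,5)
river: ρ → (5,35,-36)
river: ρ → (-36,37,4)
river: ρ → (4,43,-6)
river: ρ → (-6,41,11)
river: ρ → (11,25,-30)
river: ρ → (-30,35,6)
river: ρ → (6,37,-24)
river: ρ → (-24,11,19)
river: ρ → (19,27,-16)
river: ρ → (-16,37,9)
river: ρ → (9,35,-20)
ρ-cycle length = 26 (tail of 1 descent step not counted)

26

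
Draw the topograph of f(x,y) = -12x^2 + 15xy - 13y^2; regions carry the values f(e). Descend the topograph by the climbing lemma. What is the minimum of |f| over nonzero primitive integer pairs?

translate: b→9 (≡-15 mod 24), so (12,-15,13)→(12,9,10)
flip: (12,9,10)→(10,-9,12)
reduced (well bottom): (10,-9,12) with a≤c, −a<b≤a
well minimum |f| = |-10| = 10 (negative-definite)

10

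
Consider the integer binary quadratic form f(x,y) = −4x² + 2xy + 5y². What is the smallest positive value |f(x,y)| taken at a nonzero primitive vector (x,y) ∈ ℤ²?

river: ρ → (5,8,-1)
river: ρ → (-1,8,5)
river: ρ → (5,2,-4)
river: ρ → (-4,6,3)
river: ρ → (3,6,-4)
river: ρ → (-4,2,5)
closes: descent 0, river 6
min |a| on river = 1

1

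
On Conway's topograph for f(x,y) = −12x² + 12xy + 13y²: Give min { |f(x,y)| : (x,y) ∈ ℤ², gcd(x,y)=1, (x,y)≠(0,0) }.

river: ρ → (13,14,-11)
river: ρ → (-11,8,16)
river: ρ → (16,24,-3)
river: ρ → (-3,24,16)
river: ρ → (16,8,-11)
river: ρ → (-11,14,13)
river: ρ → (13,12,-12)
river: ρ → (-12,12,13)
closes: descent 0, river 8
min |a| on river = 3

3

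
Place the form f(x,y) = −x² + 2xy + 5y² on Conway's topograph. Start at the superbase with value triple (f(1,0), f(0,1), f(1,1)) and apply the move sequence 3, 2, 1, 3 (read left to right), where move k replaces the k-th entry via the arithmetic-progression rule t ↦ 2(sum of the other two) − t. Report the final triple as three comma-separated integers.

start (-1,5,6) = (f(1,0),f(0,1),f(1,1))
replace slot 3: 2·((-1)+5) − 6 = 2 → (-1,5,2)
replace slot 2: 2·((-1)+2) − 5 = -3 → (-1,-3,2)
replace slot 1: 2·((-3)+2) − (-1) = -1 → (-1,-3,2)
replace slot 3: 2·((-1)+(-3)) − 2 = -10 → (-1,-3,-10)

-1,-3,-10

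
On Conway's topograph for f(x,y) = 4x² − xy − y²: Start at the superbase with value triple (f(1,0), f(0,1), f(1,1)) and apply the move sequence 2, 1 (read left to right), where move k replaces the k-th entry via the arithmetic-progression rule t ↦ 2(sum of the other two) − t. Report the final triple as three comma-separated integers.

start (4,-1,2) = (f(1,0),f(0,1),f(1,1))
replace slot 2: 2·(4+2) − (-1) = 13 → (4,13,2)
replace slot 1: 2·(13+2) − 4 = 26 → (26,13,2)

26,13,2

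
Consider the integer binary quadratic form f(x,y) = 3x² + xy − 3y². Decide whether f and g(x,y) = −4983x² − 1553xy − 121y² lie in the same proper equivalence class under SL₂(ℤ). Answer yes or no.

D₁ = 37, D₂ = 37
river cycle of f (length 6): (-3, 5, 1), (1, 5, -3), (-3, 1, 3), (3, 5, -1), (-1, 5, 3), (3, 1, -3)
river cycle of g (length 6): (-3, 5, 1), (1, 5, -3), (-3, 1, 3), (3, 5, -1), (-1, 5, 3), (3, 1, -3)
cycles coincide ⇒ equivalent

yes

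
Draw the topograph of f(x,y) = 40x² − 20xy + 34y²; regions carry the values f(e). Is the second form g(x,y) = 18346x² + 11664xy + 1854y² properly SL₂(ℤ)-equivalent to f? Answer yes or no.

D₁ = -5040, D₂ = -5040
f: flip: (40,-20,34)→(34,20,40)
f: reduced (well bottom): (34,20,40) with a≤c, −a<b≤a
g: flip: (18346,11664,1854)→(1854,-11664,18346)
g: translate: b→-540 (≡-11664 mod 3708), so (1854,-11664,18346)→(1854,-540,40)
g: flip: (1854,-540,40)→(40,540,1854)
g: translate: b→-20 (≡540 mod 80), so (40,540,1854)→(40,-20,34)
g: flip: (40,-20,34)→(34,20,40)
g: reduced (well bottom): (34,20,40) with a≤c, −a<b≤a
reduced forms (34, 20, 40) vs (34, 20, 40) ⇒ equivalent

yes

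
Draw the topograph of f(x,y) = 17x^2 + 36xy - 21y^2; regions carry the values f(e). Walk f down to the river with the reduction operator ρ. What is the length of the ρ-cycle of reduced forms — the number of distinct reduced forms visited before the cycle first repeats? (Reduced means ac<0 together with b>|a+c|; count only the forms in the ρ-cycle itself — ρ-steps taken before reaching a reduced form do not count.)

D = 2724, ⌊√D⌋ = 52
river: ρ → (-21,48,5)
river: ρ → (5,52,-1)
river: ρ → (-1,52,5)
river: ρ → (5,48,-21)
river: ρ → (-21,36,17)
river: ρ → (17,32,-25)
river: ρ → (-25,18,24)
river: ρ → (24,30,-19)
river: ρ → (-19,46,8)
river: ρ → (8,50,-7)
river: ρ → (-7,48,15)
river: ρ → (15,42,-16)
river: ρ → (-16,22,35)
river: ρ → (35,48,-3)
river: ρ → (-3,48,35)
river: ρ → (35,22,-16)
river: ρ → (-16,42,15)
river: ρ → (15,48,-7)
river: ρ → (-7,50,8)
river: ρ → (8,46,-19)
river: ρ → (-19,30,24)
river: ρ → (24,18,-25)
river: ρ → (-25,32,17)
river: ρ → (17,36,-21)
ρ-cycle length = 24 (tail of 0 descent steps not counted)

24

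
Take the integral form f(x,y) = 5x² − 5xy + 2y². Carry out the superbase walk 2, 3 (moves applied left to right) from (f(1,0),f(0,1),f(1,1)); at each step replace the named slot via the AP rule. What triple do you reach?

start (5,2,2) = (f(1,0),f(0,1),f(1,1))
replace slot 2: 2·(5+2) − 2 = 12 → (5,12,2)
replace slot 3: 2·(5+12) − 2 = 32 → (5,12,32)

5,12,32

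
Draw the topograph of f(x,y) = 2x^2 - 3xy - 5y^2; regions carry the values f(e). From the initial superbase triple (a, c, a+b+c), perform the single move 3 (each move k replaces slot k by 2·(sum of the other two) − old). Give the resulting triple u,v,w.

start (2,-5,-6) = (f(1,0),f(0,1),f(1,1))
replace slot 3: 2·(2+(-5)) − (-6) = 0 → (2,-5,0)

2,-5,0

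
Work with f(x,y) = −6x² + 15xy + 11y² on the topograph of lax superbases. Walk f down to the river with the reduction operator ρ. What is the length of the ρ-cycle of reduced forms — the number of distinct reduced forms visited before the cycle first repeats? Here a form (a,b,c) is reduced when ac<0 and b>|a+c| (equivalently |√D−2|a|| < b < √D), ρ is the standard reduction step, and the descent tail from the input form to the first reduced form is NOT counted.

D = 489, ⌊√D⌋ = 22
river: ρ → (11,7,-10)
river: ρ → (-10,13,8)
river: ρ → (8,19,-4)
river: ρ → (-4,21,3)
river: ρ → (3,21,-4)
river: ρ → (-4,19,8)
river: ρ → (8,13,-10)
river: ρ → (-10,7,11)
river: ρ → (11,15,-6)
river: ρ → (-6,21,2)
river: ρ → (2,19,-16)
river: ρ → (-16,13,5)
river: ρ → (5,17,-10)
river: ρ → (-10,3,12)
river: ρ → (12,21,-1)
river: ρ → (-1,21,12)
river: ρ → (12,3,-10)
river: ρ → (-10,17,5)
river: ρ → (5,13,-16)
river: ρ → (-16,19,2)
river: ρ → (2,21,-6)
river: ρ → (-6,15,11)
ρ-cycle length = 22 (tail of 0 descent steps not counted)

22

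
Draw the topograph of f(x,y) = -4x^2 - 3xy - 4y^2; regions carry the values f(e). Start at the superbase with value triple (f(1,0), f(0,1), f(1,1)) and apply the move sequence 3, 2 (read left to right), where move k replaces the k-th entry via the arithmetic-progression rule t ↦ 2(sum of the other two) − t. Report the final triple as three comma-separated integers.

start (-4,-4,-11) = (f(1,0),f(0,1),f(1,1))
replace slot 3: 2·((-4)+(-4)) − (-11) = -5 → (-4,-4,-5)
replace slot 2: 2·((-4)+(-5)) − (-4) = -14 → (-4,-14,-5)

-4,-14,-5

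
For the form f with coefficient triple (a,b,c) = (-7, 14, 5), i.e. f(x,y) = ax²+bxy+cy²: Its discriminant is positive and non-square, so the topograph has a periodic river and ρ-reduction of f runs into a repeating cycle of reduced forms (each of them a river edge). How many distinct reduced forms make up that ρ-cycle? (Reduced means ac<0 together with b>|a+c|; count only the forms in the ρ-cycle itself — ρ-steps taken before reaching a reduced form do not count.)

D = 336, ⌊√D⌋ = 18
river: ρ → (5,16,-4)
river: ρ → (-4,16,5)
river: ρ → (5,14,-7)
river: ρ → (-7,14,5)
ρ-cycle length = 4 (tail of 0 descent steps not counted)

4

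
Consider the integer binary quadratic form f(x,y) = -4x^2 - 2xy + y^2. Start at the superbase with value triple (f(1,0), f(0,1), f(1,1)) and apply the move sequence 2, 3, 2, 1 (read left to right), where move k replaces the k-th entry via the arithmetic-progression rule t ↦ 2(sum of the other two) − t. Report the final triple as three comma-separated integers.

start (-4,1,-5) = (f(1,0),f(0,1),f(1,1))
replace slot 2: 2·((-4)+(-5)) − 1 = -19 → (-4,-19,-5)
replace slot 3: 2·((-4)+(-19)) − (-5) = -41 → (-4,-19,-41)
replace slot 2: 2·((-4)+(-41)) − (-19) = -71 → (-4,-71,-41)
replace slot 1: 2·((-71)+(-41)) − (-4) = -220 → (-220,-71,-41)

-220,-71,-41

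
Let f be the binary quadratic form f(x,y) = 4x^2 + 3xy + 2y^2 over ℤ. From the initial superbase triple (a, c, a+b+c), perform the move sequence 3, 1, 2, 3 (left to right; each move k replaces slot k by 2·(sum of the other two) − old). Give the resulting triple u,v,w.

start (4,2,9) = (f(1,0),f(0,1),f(1,1))
replace slot 3: 2·(4+2) − 9 = 3 → (4,2,3)
replace slot 1: 2·(2+3) − 4 = 6 → (6,2,3)
replace slot 2: 2·(6+3) − 2 = 16 → (6,16,3)
replace slot 3: 2·(6+16) − 3 = 41 → (6,16,41)

6,16,41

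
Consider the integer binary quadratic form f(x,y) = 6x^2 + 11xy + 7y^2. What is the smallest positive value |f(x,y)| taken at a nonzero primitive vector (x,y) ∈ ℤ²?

translate: b→-1 (≡11 mod 12), so (6,11,7)→(6,-1,2)
flip: (6,-1,2)→(2,1,6)
reduced (well bottom): (2,1,6) with a≤c, −a<b≤a
well minimum = a = 2

2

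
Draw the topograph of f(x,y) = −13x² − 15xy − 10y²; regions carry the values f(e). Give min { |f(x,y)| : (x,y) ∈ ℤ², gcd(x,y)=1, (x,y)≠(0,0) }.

translate: b→-11 (≡15 mod 26), so (13,15,10)→(13,-11,8)
flip: (13,-11,8)→(8,11,13)
translate: b→-5 (≡11 mod 16), so (8,11,13)→(8,-5,10)
reduced (well bottom): (8,-5,10) with a≤c, −a<b≤a
well minimum |f| = |-8| = 8 (negative-definite)

8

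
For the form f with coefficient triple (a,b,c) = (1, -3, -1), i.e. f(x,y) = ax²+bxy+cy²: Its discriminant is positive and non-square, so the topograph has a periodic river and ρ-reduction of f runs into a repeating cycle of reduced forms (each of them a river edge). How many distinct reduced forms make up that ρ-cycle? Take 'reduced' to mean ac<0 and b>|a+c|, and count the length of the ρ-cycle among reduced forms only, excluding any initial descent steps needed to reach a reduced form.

D = 13, ⌊√D⌋ = 3
descent: ρ → (-1,3,1)  [lands on river]
river: ρ → (1,3,-1)
ρ-cycle length = 2 (tail of 1 descent step not counted)

2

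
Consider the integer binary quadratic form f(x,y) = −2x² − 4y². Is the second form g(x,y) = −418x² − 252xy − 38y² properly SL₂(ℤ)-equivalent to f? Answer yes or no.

D₁ = -32, D₂ = -32
f is negative-definite; reduce −f:
−f: reduced (well bottom): (2,0,4) with a≤c, −a<b≤a
flip sign back: reduced form of f is (-2,0,-4)
g is negative-definite; reduce −g:
−g: flip: (418,252,38)→(38,-252,418)
−g: translate: b→-24 (≡-252 mod 76), so (38,-252,418)→(38,-24,4)
−g: flip: (38,-24,4)→(4,24,38)
−g: translate: b→0 (≡24 mod 8), so (4,24,38)→(4,0,2)
−g: flip: (4,0,2)→(2,0,4)
−g: reduced (well bottom): (2,0,4) with a≤c, −a<b≤a
flip sign back: reduced form of g is (-2,0,-4)
reduced forms (-2, 0, -4) vs (-2, 0, -4) ⇒ equivalent

yes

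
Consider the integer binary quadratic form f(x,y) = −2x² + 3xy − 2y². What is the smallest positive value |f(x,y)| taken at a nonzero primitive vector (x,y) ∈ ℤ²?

translate: b→1 (≡-3 mod 4), so (2,-3,2)→(2,1,1)
flip: (2,1,1)→(1,-1,2)
translate: b→1 (≡-1 mod 2), so (1,-1,2)→(1,1,2)
reduced (well bottom): (1,1,2) with a≤c, −a<b≤a
well minimum |f| = |-1| = 1 (negative-definite)

1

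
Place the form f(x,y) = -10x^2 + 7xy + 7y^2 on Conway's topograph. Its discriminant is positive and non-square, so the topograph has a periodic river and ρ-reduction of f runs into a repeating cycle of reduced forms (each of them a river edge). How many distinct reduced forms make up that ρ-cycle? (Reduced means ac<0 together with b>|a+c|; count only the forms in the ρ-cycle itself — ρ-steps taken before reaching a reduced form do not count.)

D = 329, ⌊√D⌋ = 18
river: ρ → (7,7,-10)
river: ρ → (-10,13,4)
river: ρ → (4,11,-13)
river: ρ → (-13,15,2)
river: ρ → (2,17,-5)
river: ρ → (-5,13,8)
river: ρ → (8,3,-10)
river: ρ → (-10,17,1)
river: ρ → (1,17,-10)
river: ρ → (-10,3,8)
river: ρ → (8,13,-5)
river: ρ → (-5,17,2)
river: ρ → (2,15,-13)
river: ρ → (-13,11,4)
river: ρ → (4,13,-10)
river: ρ → (-10,7,7)
ρ-cycle length = 16 (tail of 0 descent steps not counted)

16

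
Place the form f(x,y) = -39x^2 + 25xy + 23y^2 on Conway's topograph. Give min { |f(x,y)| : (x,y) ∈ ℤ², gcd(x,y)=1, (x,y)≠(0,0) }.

river: ρ → (23,21,-41)
river: ρ → (-41,61,3)
river: ρ → (3,59,-61)
river: ρ → (-61,63,1)
river: ρ → (1,63,-61)
river: ρ → (-61,59,3)
river: ρ → (3,61,-41)
river: ρ → (-41,21,23)
river: ρ → (23,25,-39)
river: ρ → (-39,53,9)
river: ρ → (9,55,-33)
river: ρ → (-33,11,31)
river: ρ → (31,51,-13)
river: ρ → (-13,53,27)
river: ρ → (27,55,-11)
river: ρ → (-11,55,27)
river: ρ → (27,53,-13)
river: ρ → (-13,51,31)
river: ρ → (31,11,-33)
river: ρ → (-33,55,9)
river: ρ → (9,53,-39)
river: ρ → (-39,25,23)
closes: descent 0, river 22
min |a| on river = 1

1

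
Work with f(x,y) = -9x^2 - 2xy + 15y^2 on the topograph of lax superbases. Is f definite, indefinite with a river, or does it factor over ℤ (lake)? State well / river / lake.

D = b²−4ac = (-2)² − 4·(-9)·15 = 544
D > 0 non-square ⇒ indefinite ⇒ periodic river

river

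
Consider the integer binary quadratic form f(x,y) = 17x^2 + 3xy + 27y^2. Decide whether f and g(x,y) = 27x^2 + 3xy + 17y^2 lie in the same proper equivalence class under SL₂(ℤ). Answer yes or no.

D₁ = -1827, D₂ = -1827
f: reduced (well bottom): (17,3,27) with a≤c, −a<b≤a
g: flip: (27,3,17)→(17,-3,27)
g: reduced (well bottom): (17,-3,27) with a≤c, −a<b≤a
reduced forms (17, 3, 27) vs (17, -3, 27) ⇒ inequivalent

no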